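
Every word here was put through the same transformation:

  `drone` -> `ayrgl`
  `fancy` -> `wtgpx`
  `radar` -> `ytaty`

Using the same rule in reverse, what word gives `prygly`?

corner

d(3)→a(0) and r(17)→y(24) fit y≡11x+19 (mod 26); the inverse of 11 mod 26 is 19. This is an affine cipher: with a=0,…,z=25, each position x becomes (11x+19) mod 26.
Decoding prygly: p(15)→19·(15−19)≡2=c; r(17)→19·(17−19)≡14=o; y(24)→19·(24−19)≡17=r; g(6)→19·(6−19)≡13=n; l(11)→19·(11−19)≡4=e; y(24)→19·(24−19)≡17=r (all mod 26).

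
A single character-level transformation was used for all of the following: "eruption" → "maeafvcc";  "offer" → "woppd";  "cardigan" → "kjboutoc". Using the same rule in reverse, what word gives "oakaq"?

grape

In eruption: e→m is +8, r→a is +9, u→e is +10, p→a is +11 — the shift increases by 1 each position. Letter i (0-indexed) is shifted by i+8, so successive shifts are 8, 9, 10, ….
Reversing it on oakaq: o−8=g, a−9=r, k−10=a, a−11=p, q−12=e.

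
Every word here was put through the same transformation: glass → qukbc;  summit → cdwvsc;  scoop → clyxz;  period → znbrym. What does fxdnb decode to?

Shifts by position in glass: pos 0: g→q (+10), pos 1: l→u (+9), pos 2: a→k (+10), pos 3: s→b (+9) — repeating every 2. The shifts repeat in a cycle of length 2: positions 0,1,… shift by +10, +9, then the pattern repeats.
Undoing it on fxdnb: f−10=v, x−9=o, d−10=t, n−9=e, b−10=r.

voter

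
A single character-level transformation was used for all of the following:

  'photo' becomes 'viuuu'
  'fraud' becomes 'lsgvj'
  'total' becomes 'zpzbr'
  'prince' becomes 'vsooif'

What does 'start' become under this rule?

Shifts by position in photo: pos 0: p→v (+6), pos 1: h→i (+1), pos 2: o→u (+6), pos 3: t→u (+1) — repeating every 2. The shifts repeat in a cycle of length 2: positions 0,1,… shift by +6, +1, then the pattern repeats.
For start: s+6=y, t+1=u, a+6=g, r+1=s, t+6=z.

yugsz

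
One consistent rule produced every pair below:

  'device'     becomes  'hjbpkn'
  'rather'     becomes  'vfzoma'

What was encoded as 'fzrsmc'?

bullet

In device: d→h is +4, e→j is +5, v→b is +6, i→p is +7 — the shift increases by 1 each position. Each letter shifts forward by (position + 4), i.e. 4, 5, 6, … — the shift grows by one for each successive letter.
Undoing it on fzrsmc: f−4=b, z−5=u, r−6=l, s−7=l, m−8=e, c−9=t.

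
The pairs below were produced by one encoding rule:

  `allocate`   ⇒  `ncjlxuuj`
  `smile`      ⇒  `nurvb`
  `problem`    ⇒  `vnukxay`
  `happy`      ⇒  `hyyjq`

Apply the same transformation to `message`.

npjbbnv

The output letters match the input read backwards, each shifted +9: allocate reversed is etacolla. Read the word backwards and shift each letter +9.
Applying it to message: reverse → egassem; then shift: e+9=n, g+9=p, a+9=j, s+9=b, s+9=b, e+9=n, m+9=v.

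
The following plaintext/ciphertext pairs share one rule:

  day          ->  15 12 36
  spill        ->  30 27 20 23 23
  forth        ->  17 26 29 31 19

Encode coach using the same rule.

14 26 12 14 19

d is letter #4 and maps to 15: an offset of 11. The number is (letter's place in the alphabet, a=1) + 11.
On coach: c=3→14, o=15→26, a=1→12, c=3→14, h=8→19.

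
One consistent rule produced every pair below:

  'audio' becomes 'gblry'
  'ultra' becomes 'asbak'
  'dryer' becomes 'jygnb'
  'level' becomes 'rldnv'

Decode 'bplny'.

The shift increases by 1 at each position, starting from +6: 6, 7, 8, ….
Undoing it on bplny: b−6=v, p−7=i, l−8=d, n−9=e, y−10=o.

video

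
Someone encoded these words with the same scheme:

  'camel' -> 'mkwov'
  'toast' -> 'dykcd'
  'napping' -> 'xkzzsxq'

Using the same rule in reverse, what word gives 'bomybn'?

Every letter moves 10 places later in the alphabet, wrapping around z→a.
Undoing it on bomybn: b−10=r, o−10=e, m−10=c, y−10=o, b−10=r, n−10=d.

record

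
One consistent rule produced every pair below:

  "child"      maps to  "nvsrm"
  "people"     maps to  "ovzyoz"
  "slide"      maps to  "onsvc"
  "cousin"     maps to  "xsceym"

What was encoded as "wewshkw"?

Read the word backwards and shift each letter +10.
Decoding wewshkw: shift back: w−10=m, e−10=u, w−10=m, s−10=i, h−10=x, k−10=a, w−10=m → mumixam; then reverse → maximum.

maximum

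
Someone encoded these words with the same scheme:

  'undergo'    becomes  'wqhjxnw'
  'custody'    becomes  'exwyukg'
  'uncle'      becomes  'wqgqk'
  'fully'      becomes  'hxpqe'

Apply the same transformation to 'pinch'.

rlrhn

In undergo: u→w is +2, n→q is +3, d→h is +4, e→j is +5 — the shift increases by 1 each position. The shift increases by 1 at each position, starting from +2: 2, 3, 4, ….
Applying it to pinch: p+2=r, i+3=l, n+4=r, c+5=h, h+6=n.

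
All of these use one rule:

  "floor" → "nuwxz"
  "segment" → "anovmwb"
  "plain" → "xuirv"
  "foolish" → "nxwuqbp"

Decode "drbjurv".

The shifts repeat in a cycle of length 2: positions 0,1,… shift by +8, +9, then the pattern repeats.
Undoing it on drbjurv: d−8=v, r−9=i, b−8=t, j−9=a, u−8=m, r−9=i, v−8=n.

vitamin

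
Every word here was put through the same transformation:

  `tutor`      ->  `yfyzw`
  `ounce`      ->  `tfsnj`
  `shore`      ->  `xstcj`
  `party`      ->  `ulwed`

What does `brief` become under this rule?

gcnpk

Shifts by position in tutor: pos 0: t→y (+5), pos 1: u→f (+11), pos 2: t→y (+5), pos 3: o→z (+11) — repeating every 2. The shifts repeat in a cycle of length 2: positions 0,1,… shift by +5, +11, then the pattern repeats.
Applying it to brief: b+5=g, r+11=c, i+5=n, e+11=p, f+5=k.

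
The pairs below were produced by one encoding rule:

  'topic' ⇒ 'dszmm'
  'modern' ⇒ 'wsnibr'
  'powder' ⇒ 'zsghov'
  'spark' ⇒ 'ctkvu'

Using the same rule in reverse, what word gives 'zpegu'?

Shifts by position in topic: pos 0: t→d (+10), pos 1: o→s (+4), pos 2: p→z (+10), pos 3: i→m (+4) — repeating every 2. The shifts repeat in a cycle of length 2: positions 0,1,… shift by +10, +4, then the pattern repeats.
Undoing it on zpegu: z−10=p, p−4=l, e−10=u, g−4=c, u−10=k.

pluck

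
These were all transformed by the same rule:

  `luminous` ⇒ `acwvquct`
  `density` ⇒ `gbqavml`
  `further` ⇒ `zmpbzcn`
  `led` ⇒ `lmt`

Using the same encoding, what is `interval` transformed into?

Two steps: reverse the string, then apply a Caesar shift of +8.
For interval: reverse → lavretni; then shift: l+8=t, a+8=i, v+8=d, r+8=z, e+8=m, t+8=b, n+8=v, i+8=q.

tidzmbvq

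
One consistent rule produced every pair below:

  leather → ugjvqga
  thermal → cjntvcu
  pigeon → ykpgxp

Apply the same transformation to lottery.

uqcvnth

Shifts by position in leather: pos 0: l→u (+9), pos 1: e→g (+2), pos 2: a→j (+9), pos 3: t→v (+2) — repeating every 2. The shifts repeat in a cycle of length 2: positions 0,1,… shift by +9, +2, then the pattern repeats.
Applying it to lottery: l+9=u, o+2=q, t+9=c, t+2=v, e+9=n, r+2=t, y+9=h.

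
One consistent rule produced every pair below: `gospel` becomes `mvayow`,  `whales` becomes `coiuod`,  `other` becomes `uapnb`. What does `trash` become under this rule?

In gospel: g→m is +6, o→v is +7, s→a is +8, p→y is +9 — the shift increases by 1 each position. Letter i (0-indexed) is shifted by i+6, so successive shifts are 6, 7, 8, ….
Applying it to trash: t+6=z, r+7=y, a+8=i, s+9=b, h+10=r.

zyibr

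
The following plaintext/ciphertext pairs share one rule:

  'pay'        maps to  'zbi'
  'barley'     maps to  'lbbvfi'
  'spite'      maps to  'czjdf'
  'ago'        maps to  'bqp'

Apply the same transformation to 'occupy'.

The shift depends on letter class: consonant p→z is +10, but vowel a→b is +1. Two shifts are in play — +1 for a/e/i/o/u, +10 for every other letter.
For occupy: o(vowel)+1=p, c(cons)+10=m, c(cons)+10=m, u(vowel)+1=v, p(cons)+10=z, y(cons)+10=i.

pmmvzi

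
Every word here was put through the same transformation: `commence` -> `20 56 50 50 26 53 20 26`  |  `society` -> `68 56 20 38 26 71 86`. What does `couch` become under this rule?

20 56 74 20 35

c(#3)→20 and o(#15)→56: differences scale by 3, so n = 3·pos + 11. Each letter becomes 3×(its alphabet position, a=1..z=26) + 11.
Applying it to couch: c=3→20, o=15→56, u=21→74, c=3→20, h=8→35.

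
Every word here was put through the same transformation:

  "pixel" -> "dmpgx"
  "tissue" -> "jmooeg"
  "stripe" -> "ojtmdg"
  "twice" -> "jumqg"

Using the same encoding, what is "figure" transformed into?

p(15)→d(3) and i(8)→m(12) fit y≡21x+0 (mod 26); the inverse of 21 mod 26 is 5. Treating letters as 0–25, the rule is x ↦ 21x + 0 (mod 26).
Applying it to figure: f(5)→21·5+0≡1=b; i(8)→21·8+0≡12=m; g(6)→21·6+0≡22=w; u(20)→21·20+0≡4=e; r(17)→21·17+0≡19=t; e(4)→21·4+0≡6=g (all mod 26).

bmwetg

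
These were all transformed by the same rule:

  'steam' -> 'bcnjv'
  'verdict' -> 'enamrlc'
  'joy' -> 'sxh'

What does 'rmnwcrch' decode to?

Compare letters: s→b is +9, t→c is +9, e→n is +9 — a constant shift. This is a Caesar cipher with shift 9.
Undoing it on rmnwcrch: r−9=i, m−9=d, n−9=e, w−9=n, c−9=t, r−9=i, c−9=t, h−9=y.

identity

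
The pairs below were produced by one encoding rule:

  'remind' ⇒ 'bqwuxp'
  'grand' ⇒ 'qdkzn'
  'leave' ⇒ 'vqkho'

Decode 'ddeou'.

The shifts repeat in a cycle of length 2: positions 0,1,… shift by +10, +12, then the pattern repeats.
Decoding ddeou: d−10=t, d−12=r, e−10=u, o−12=c, u−10=k.

truck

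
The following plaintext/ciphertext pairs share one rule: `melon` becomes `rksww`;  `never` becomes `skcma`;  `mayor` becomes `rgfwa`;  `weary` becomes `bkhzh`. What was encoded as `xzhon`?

In melon: m→r is +5, e→k is +6, l→s is +7, o→w is +8 — the shift increases by 1 each position. Letter i (0-indexed) is shifted by i+5, so successive shifts are 5, 6, 7, ….
Reversing it on xzhon: x−5=s, z−6=t, h−7=a, o−8=g, n−9=e.

stage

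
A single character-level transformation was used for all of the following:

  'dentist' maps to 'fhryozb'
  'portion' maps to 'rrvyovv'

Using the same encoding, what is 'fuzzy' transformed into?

In dentist: d→f is +2, e→h is +3, n→r is +4, t→y is +5 — the shift increases by 1 each position. Each letter shifts forward by (position + 2), i.e. 2, 3, 4, … — the shift grows by one for each successive letter.
For fuzzy: f+2=h, u+3=x, z+4=d, z+5=e, y+6=e.

hxdee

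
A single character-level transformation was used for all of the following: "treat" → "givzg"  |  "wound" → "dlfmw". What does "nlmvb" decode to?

This is the alphabet-reversal cipher (Atbash): a becomes z, b becomes y, etc.
Decoding nlmvb: n↔m, l↔o, m↔n, v↔e, b↔y.

money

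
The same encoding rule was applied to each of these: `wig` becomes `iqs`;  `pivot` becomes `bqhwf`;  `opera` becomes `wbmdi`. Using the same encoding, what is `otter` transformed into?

The shift depends on letter class: consonant w→i is +12, but vowel i→q is +8. The rule splits by letter class: vowels +8, consonants +12.
On otter: o(vowel)+8=w, t(cons)+12=f, t(cons)+12=f, e(vowel)+8=m, r(cons)+12=d.

wffmd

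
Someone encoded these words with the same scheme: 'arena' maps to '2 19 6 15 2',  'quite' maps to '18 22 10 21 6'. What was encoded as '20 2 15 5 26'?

sandy

a is letter #1 and maps to 2: an offset of 1. Each letter is replaced by its alphabet position (a=1..z=26) + 1.
Reversing it on 20 2 15 5 26: 20→(20−1)÷1=19=s, 2→(2−1)÷1=1=a, 15→(15−1)÷1=14=n, 5→(5−1)÷1=4=d, 26→(26−1)÷1=25=y.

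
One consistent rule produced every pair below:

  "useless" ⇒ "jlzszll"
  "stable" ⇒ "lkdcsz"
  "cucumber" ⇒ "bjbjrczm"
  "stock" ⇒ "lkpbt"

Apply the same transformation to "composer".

bproplzm

This is an affine cipher: with a=0,…,z=25, each position x becomes (25x+3) mod 26.
For composer: c(2)→25·2+3≡1=b; o(14)→25·14+3≡15=p; m(12)→25·12+3≡17=r; p(15)→25·15+3≡14=o; o(14)→25·14+3≡15=p; s(18)→25·18+3≡11=l; e(4)→25·4+3≡25=z; r(17)→25·17+3≡12=m (all mod 26).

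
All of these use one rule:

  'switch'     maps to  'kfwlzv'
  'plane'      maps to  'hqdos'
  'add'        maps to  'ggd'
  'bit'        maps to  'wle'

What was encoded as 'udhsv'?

spear

The output letters match the input read backwards, each shifted +3: switch reversed is hctiws. Read the word backwards and shift each letter +3.
Undoing it on udhsv: shift back: u−3=r, d−3=a, h−3=e, s−3=p, v−3=s → raeps; then reverse → spear.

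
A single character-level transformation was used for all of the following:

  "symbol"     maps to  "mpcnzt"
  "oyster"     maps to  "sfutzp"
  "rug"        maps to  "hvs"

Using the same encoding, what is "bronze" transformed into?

faopsc

The output letters match the input read backwards, each shifted +1: symbol reversed is lobmys. The word is reversed, then every letter is shifted forward by 1.
For bronze: reverse → eznorb; then shift: e+1=f, z+1=a, n+1=o, o+1=p, r+1=s, b+1=c.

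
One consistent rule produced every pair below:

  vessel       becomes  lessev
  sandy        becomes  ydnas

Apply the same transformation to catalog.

The output letters match the input read backwards: vessel reversed is lessev. The word is simply reversed.
For catalog: reverse → golatac.

golatac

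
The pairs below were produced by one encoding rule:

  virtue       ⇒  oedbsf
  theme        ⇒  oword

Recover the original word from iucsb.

risky

The output letters match the input read backwards, each shifted +10: virtue reversed is eutriv. Read the word backwards and shift each letter +10.
Undoing it on iucsb: shift back: i−10=y, u−10=k, c−10=s, s−10=i, b−10=r → yksir; then reverse → risky.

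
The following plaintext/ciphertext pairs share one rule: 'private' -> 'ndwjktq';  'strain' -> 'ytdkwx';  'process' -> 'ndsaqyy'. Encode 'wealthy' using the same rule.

p(15)→n(13) and r(17)→d(3) fit y≡21x+10 (mod 26); the inverse of 21 mod 26 is 5. This is an affine cipher: with a=0,…,z=25, each position x becomes (21x+10) mod 26.
For wealthy: w(22)→21·22+10≡4=e; e(4)→21·4+10≡16=q; a(0)→21·0+10≡10=k; l(11)→21·11+10≡7=h; t(19)→21·19+10≡19=t; h(7)→21·7+10≡1=b; y(24)→21·24+10≡20=u (all mod 26).

eqkhtbu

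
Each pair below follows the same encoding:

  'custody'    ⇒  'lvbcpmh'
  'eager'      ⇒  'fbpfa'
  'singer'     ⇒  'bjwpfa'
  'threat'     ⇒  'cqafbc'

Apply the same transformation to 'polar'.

The rule splits by letter class: vowels +1, consonants +9.
On polar: p(cons)+9=y, o(vowel)+1=p, l(cons)+9=u, a(vowel)+1=b, r(cons)+9=a.

ypuba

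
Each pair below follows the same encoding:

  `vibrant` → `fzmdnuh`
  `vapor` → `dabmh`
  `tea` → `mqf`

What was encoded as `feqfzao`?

The output letters match the input read backwards, each shifted +12: vibrant reversed is tnarbiv. Read the word backwards and shift each letter +12.
Decoding feqfzao: shift back: f−12=t, e−12=s, q−12=e, f−12=t, z−12=n, a−12=o, o−12=c → tsetnoc; then reverse → contest.

contest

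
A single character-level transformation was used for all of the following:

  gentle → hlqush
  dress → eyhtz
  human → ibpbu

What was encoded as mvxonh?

lounge

Shifts by position in gentle: pos 0: g→h (+1), pos 1: e→l (+7), pos 2: n→q (+3), pos 3: t→u (+1), pos 4: l→s (+7), pos 5: e→h (+3) — repeating every 3. A repeating key of period 3 is used — shifts +1, +7, +3 over and over.
Decoding mvxonh: m−1=l, v−7=o, x−3=u, o−1=n, n−7=g, h−3=e.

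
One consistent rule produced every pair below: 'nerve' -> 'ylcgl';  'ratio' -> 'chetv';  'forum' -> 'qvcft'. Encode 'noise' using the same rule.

The shifts repeat in a cycle of length 3: positions 0,1,… shift by +11, +7, +11, then the pattern repeats.
Applying it to noise: n+11=y, o+7=v, i+11=t, s+11=d, e+7=l.

yvtdl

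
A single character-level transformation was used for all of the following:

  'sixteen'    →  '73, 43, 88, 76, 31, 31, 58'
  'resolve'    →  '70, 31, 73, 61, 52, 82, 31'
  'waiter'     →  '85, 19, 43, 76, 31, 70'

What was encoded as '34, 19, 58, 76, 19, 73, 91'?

fantasy

s(#19)→73 and i(#9)→43: differences scale by 3, so n = 3·pos + 16. With a=1..z=26, the number is 3·pos + 16.
Reversing it on 34, 19, 58, 76, 19, 73, 91: 34→(34−16)÷3=6=f, 19→(19−16)÷3=1=a, 58→(58−16)÷3=14=n, 76→(76−16)÷3=20=t, 19→(19−16)÷3=1=a, 73→(73−16)÷3=19=s, 91→(91−16)÷3=25=y.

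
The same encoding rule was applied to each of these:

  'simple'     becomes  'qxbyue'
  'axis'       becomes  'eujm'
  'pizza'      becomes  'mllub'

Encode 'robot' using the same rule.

The output letters match the input read backwards, each shifted +12: simple reversed is elpmis. Two steps: reverse the string, then apply a Caesar shift of +12.
Applying it to robot: reverse → tobor; then shift: t+12=f, o+12=a, b+12=n, o+12=a, r+12=d.

fanad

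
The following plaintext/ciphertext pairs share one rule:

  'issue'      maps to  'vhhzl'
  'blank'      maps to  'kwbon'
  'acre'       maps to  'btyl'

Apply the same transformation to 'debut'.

i(8)→v(21) and s(18)→h(7) fit y≡9x+1 (mod 26); the inverse of 9 mod 26 is 3. Each letter's alphabet position (a=0..z=25) is mapped through 9·x+1 mod 26 — an affine cipher.
Applying it to debut: d(3)→9·3+1≡2=c; e(4)→9·4+1≡11=l; b(1)→9·1+1≡10=k; u(20)→9·20+1≡25=z; t(19)→9·19+1≡16=q (all mod 26).

clkzq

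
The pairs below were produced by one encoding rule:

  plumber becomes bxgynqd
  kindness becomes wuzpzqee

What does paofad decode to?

Compare letters: p→b is +12, l→x is +12, u→g is +12 — a constant shift. Every letter moves 12 places later in the alphabet, wrapping around z→a.
Decoding paofad: p−12=d, a−12=o, o−12=c, f−12=t, a−12=o, d−12=r.

doctor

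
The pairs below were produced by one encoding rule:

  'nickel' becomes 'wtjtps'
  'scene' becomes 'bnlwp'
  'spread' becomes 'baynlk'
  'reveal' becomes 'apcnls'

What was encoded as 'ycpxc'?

prior

Shifts by position in nickel: pos 0: n→w (+9), pos 1: i→t (+11), pos 2: c→j (+7), pos 3: k→t (+9), pos 4: e→p (+11), pos 5: l→s (+7) — repeating every 3. The shifts repeat in a cycle of length 3: positions 0,1,… shift by +9, +11, +7, then the pattern repeats.
Undoing it on ycpxc: y−9=p, c−11=r, p−7=i, x−9=o, c−11=r.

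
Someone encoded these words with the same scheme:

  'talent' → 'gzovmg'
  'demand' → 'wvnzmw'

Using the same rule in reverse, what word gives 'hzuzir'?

safari

Each pair mirrors across the alphabet (t↔g, a↔z, l↔o): positions sum to 25. This is the alphabet-reversal cipher (Atbash): a becomes z, b becomes y, etc.
Undoing it on hzuzir: h↔s, z↔a, u↔f, z↔a, i↔r, r↔i.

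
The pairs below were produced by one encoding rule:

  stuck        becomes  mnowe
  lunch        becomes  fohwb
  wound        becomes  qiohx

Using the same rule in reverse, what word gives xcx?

did

Compare letters: s→m is +20, t→n is +20, u→o is +20 — a constant shift. Each letter is shifted forward by 20 in the alphabet (a Caesar shift of +20).
Undoing it on xcx: x−20=d, c−20=i, x−20=d.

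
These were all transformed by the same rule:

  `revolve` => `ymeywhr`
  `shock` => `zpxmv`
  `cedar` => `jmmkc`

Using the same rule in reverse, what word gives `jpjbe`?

In revolve: r→y is +7, e→m is +8, v→e is +9, o→y is +10 — the shift increases by 1 each position. Each letter shifts forward by (position + 7), i.e. 7, 8, 9, … — the shift grows by one for each successive letter.
Reversing it on jpjbe: j−7=c, p−8=h, j−9=a, b−10=r, e−11=t.

chart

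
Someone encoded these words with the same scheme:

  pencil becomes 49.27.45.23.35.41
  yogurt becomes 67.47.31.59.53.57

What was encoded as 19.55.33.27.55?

With a=1..z=26, the number is 2·pos + 17.
Undoing it on 19.55.33.27.55: 19→(19−17)÷2=1=a, 55→(55−17)÷2=19=s, 33→(33−17)÷2=8=h, 27→(27−17)÷2=5=e, 55→(55−17)÷2=19=s.

ashes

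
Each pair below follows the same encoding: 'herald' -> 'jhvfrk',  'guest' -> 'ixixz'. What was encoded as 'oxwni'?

music

In herald: h→j is +2, e→h is +3, r→v is +4, a→f is +5 — the shift increases by 1 each position. Letter i (0-indexed) is shifted by i+2, so successive shifts are 2, 3, 4, ….
Decoding oxwni: o−2=m, x−3=u, w−4=s, n−5=i, i−6=c.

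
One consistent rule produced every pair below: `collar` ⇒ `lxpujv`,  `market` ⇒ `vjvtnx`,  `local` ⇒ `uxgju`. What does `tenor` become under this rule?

Shifts by position in collar: pos 0: c→l (+9), pos 1: o→x (+9), pos 2: l→p (+4), pos 3: l→u (+9), pos 4: a→j (+9), pos 5: r→v (+4) — repeating every 3. A repeating key of period 3 is used — shifts +9, +9, +4 over and over.
Applying it to tenor: t+9=c, e+9=n, n+4=r, o+9=x, r+9=a.

cnrxa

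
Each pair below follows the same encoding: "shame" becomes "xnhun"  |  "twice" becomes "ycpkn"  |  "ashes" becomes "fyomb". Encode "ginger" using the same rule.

In shame: s→x is +5, h→n is +6, a→h is +7, m→u is +8 — the shift increases by 1 each position. Each letter shifts forward by (position + 5), i.e. 5, 6, 7, … — the shift grows by one for each successive letter.
For ginger: g+5=l, i+6=o, n+7=u, g+8=o, e+9=n, r+10=b.

louonb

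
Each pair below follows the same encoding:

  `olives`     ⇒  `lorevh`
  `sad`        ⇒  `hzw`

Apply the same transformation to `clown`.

xoldm

Each pair mirrors across the alphabet (o↔l, l↔o, i↔r): positions sum to 25. Each letter is replaced by its mirror in the alphabet: a↔z, b↔y, c↔x, and so on (the Atbash cipher).
On clown: c↔x, l↔o, o↔l, w↔d, n↔m.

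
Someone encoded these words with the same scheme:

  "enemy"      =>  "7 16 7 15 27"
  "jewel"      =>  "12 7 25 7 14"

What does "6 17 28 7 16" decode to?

e is letter #5 and maps to 7: an offset of 2. Each letter is replaced by its alphabet position (a=1..z=26) + 2.
Undoing it on 6 17 28 7 16: 6→(6−2)÷1=4=d, 17→(17−2)÷1=15=o, 28→(28−2)÷1=26=z, 7→(7−2)÷1=5=e, 16→(16−2)÷1=14=n.

dozen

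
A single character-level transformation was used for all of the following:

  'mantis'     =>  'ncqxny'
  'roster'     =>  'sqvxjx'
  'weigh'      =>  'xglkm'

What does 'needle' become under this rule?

In mantis: m→n is +1, a→c is +2, n→q is +3, t→x is +4 — the shift increases by 1 each position. Letter i (0-indexed) is shifted by i+1, so successive shifts are 1, 2, 3, ….
On needle: n+1=o, e+2=g, e+3=h, d+4=h, l+5=q, e+6=k.

oghhqk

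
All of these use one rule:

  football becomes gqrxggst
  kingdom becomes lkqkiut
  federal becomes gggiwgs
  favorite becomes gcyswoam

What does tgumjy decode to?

In football: f→g is +1, o→q is +2, o→r is +3, t→x is +4 — the shift increases by 1 each position. Letter i (0-indexed) is shifted by i+1, so successive shifts are 1, 2, 3, ….
Decoding tgumjy: t−1=s, g−2=e, u−3=r, m−4=i, j−5=e, y−6=s.

series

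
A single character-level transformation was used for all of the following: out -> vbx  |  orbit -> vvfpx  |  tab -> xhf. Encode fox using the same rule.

The shift depends on letter class: consonant t→x is +4, but vowel o→v is +7. Two shifts are in play — +7 for a/e/i/o/u, +4 for every other letter.
Applying it to fox: f(cons)+4=j, o(vowel)+7=v, x(cons)+4=b.

jvb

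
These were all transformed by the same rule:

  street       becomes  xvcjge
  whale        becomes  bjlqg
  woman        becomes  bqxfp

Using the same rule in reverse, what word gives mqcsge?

Shifts by position in street: pos 0: s→x (+5), pos 1: t→v (+2), pos 2: r→c (+11), pos 3: e→j (+5), pos 4: e→g (+2), pos 5: t→e (+11) — repeating every 3. A repeating key of period 3 is used — shifts +5, +2, +11 over and over.
Decoding mqcsge: m−5=h, q−2=o, c−11=r, s−5=n, g−2=e, e−11=t.

hornet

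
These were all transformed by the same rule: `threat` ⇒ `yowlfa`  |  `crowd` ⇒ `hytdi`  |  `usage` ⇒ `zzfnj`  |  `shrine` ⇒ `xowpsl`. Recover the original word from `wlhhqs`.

Shifts by position in threat: pos 0: t→y (+5), pos 1: h→o (+7), pos 2: r→w (+5), pos 3: e→l (+7) — repeating every 2. It's a Vigenère-style cipher with numeric key [5,7]: position i shifts by key[i mod 2].
Undoing it on wlhhqs: w−5=r, l−7=e, h−5=c, h−7=a, q−5=l, s−7=l.

recall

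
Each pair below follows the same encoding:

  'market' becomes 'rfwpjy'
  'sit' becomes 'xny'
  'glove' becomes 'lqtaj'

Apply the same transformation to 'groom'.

Compare letters: m→r is +5, a→f is +5, r→w is +5 — a constant shift. Each letter is shifted forward by 5 in the alphabet (a Caesar shift of +5).
Applying it to groom: g+5=l, r+5=w, o+5=t, o+5=t, m+5=r.

lwttr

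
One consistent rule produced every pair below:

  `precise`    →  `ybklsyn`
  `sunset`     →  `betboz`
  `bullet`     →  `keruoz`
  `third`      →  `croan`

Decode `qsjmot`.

Shifts by position in precise: pos 0: p→y (+9), pos 1: r→b (+10), pos 2: e→k (+6), pos 3: c→l (+9), pos 4: i→s (+10), pos 5: s→y (+6) — repeating every 3. The shifts repeat in a cycle of length 3: positions 0,1,… shift by +9, +10, +6, then the pattern repeats.
Undoing it on qsjmot: q−9=h, s−10=i, j−6=d, m−9=d, o−10=e, t−6=n.

hidden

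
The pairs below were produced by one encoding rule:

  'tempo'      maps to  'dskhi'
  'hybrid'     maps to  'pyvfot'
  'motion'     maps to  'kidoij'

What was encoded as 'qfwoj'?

t(19)→d(3) and e(4)→s(18) fit y≡25x+22 (mod 26); the inverse of 25 mod 26 is 25. Each letter's alphabet position (a=0..z=25) is mapped through 25·x+22 mod 26 — an affine cipher.
Undoing it on qfwoj: q(16)→25·(16−22)≡6=g; f(5)→25·(5−22)≡17=r; w(22)→25·(22−22)≡0=a; o(14)→25·(14−22)≡8=i; j(9)→25·(9−22)≡13=n (all mod 26).

grain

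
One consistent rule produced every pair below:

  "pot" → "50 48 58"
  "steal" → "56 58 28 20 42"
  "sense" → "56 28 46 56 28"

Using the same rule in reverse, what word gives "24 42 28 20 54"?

clear

With a=1..z=26, the number is 2·pos + 18.
Decoding 24 42 28 20 54: 24→(24−18)÷2=3=c, 42→(42−18)÷2=12=l, 28→(28−18)÷2=5=e, 20→(20−18)÷2=1=a, 54→(54−18)÷2=18=r.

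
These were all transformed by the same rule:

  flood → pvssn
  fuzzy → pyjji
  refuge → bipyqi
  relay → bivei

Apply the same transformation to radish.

The shift depends on letter class: consonant f→p is +10, but vowel o→s is +4. Two shifts are in play — +4 for a/e/i/o/u, +10 for every other letter.
Applying it to radish: r(cons)+10=b, a(vowel)+4=e, d(cons)+10=n, i(vowel)+4=m, s(cons)+10=c, h(cons)+10=r.

benmcr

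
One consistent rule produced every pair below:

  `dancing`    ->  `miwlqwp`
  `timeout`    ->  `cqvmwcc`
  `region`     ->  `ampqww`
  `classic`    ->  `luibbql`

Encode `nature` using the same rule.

wiccam

The shift depends on letter class: consonant d→m is +9, but vowel a→i is +8. The rule splits by letter class: vowels +8, consonants +9.
Applying it to nature: n(cons)+9=w, a(vowel)+8=i, t(cons)+9=c, u(vowel)+8=c, r(cons)+9=a, e(vowel)+8=m.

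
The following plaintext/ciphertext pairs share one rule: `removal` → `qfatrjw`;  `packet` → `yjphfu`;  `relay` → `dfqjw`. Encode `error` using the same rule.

Read the word backwards and shift each letter +5.
For error: reverse → rorre; then shift: r+5=w, o+5=t, r+5=w, r+5=w, e+5=j.

wtwwj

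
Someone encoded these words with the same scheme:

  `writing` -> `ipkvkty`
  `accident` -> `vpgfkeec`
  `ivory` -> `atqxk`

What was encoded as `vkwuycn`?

lawsuit

The output letters match the input read backwards, each shifted +2: writing reversed is gnitirw. Two steps: reverse the string, then apply a Caesar shift of +2.
Reversing it on vkwuycn: shift back: v−2=t, k−2=i, w−2=u, u−2=s, y−2=w, c−2=a, n−2=l → tiuswal; then reverse → lawsuit.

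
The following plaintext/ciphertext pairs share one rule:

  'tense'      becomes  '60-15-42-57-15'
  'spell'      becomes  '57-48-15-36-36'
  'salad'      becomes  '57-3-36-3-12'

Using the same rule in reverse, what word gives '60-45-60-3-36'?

t(#20)→60 and e(#5)→15: differences scale by 3, so n = 3·pos + 0. Each letter becomes 3×(its alphabet position, a=1..z=26).
Decoding 60-45-60-3-36: 60→(60−0)÷3=20=t, 45→(45−0)÷3=15=o, 60→(60−0)÷3=20=t, 3→(3−0)÷3=1=a, 36→(36−0)÷3=12=l.

total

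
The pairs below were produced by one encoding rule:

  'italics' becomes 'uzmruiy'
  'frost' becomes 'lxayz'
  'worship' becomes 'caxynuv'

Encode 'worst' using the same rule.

Two shifts are in play — +12 for a/e/i/o/u, +6 for every other letter.
Applying it to worst: w(cons)+6=c, o(vowel)+12=a, r(cons)+6=x, s(cons)+6=y, t(cons)+6=z.

caxyz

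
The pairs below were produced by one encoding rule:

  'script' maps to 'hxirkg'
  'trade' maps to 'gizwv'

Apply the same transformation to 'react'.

ivzxg

Each pair mirrors across the alphabet (s↔h, c↔x, r↔i): positions sum to 25. This is the alphabet-reversal cipher (Atbash): a becomes z, b becomes y, etc.
Applying it to react: r↔i, e↔v, a↔z, c↔x, t↔g.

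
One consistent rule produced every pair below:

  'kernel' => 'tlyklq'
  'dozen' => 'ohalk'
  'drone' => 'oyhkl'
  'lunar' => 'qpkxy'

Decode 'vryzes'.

k(10)→t(19) and e(4)→l(11) fit y≡23x+23 (mod 26); the inverse of 23 mod 26 is 17. Each letter's alphabet position (a=0..z=25) is mapped through 23·x+23 mod 26 — an affine cipher.
Reversing it on vryzes: v(21)→17·(21−23)≡18=s; r(17)→17·(17−23)≡2=c; y(24)→17·(24−23)≡17=r; z(25)→17·(25−23)≡8=i; e(4)→17·(4−23)≡15=p; s(18)→17·(18−23)≡19=t (all mod 26).

script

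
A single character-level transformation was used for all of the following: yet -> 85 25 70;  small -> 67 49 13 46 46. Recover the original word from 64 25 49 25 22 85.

remedy

y(#25)→85 and e(#5)→25: differences scale by 3, so n = 3·pos + 10. Each letter becomes 3×(its alphabet position, a=1..z=26) + 10.
Decoding 64 25 49 25 22 85: 64→(64−10)÷3=18=r, 25→(25−10)÷3=5=e, 49→(49−10)÷3=13=m, 25→(25−10)÷3=5=e, 22→(22−10)÷3=4=d, 85→(85−10)÷3=25=y.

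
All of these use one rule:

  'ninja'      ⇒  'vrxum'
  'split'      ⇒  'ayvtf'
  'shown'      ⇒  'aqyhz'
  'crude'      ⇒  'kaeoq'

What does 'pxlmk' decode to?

hobby

Each letter shifts forward by (position + 8), i.e. 8, 9, 10, … — the shift grows by one for each successive letter.
Decoding pxlmk: p−8=h, x−9=o, l−10=b, m−11=b, k−12=y.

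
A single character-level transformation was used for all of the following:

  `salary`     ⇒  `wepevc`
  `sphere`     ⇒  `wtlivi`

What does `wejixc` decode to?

safety

Compare letters: s→w is +4, a→e is +4, l→p is +4 — a constant shift. Each letter is shifted forward by 4 in the alphabet (a Caesar shift of +4).
Decoding wejixc: w−4=s, e−4=a, j−4=f, i−4=e, x−4=t, c−4=y.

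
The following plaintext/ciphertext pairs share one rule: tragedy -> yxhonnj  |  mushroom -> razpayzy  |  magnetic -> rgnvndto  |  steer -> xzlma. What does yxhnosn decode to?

traffic

The shift increases by 1 at each position, starting from +5: 5, 6, 7, ….
Decoding yxhnosn: y−5=t, x−6=r, h−7=a, n−8=f, o−9=f, s−10=i, n−11=c.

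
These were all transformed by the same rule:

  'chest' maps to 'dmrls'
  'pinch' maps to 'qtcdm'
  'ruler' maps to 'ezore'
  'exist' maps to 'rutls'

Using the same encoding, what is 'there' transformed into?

smrer

Each letter's alphabet position (a=0..z=25) is mapped through 7·x+15 mod 26 — an affine cipher.
On there: t(19)→7·19+15≡18=s; h(7)→7·7+15≡12=m; e(4)→7·4+15≡17=r; r(17)→7·17+15≡4=e; e(4)→7·4+15≡17=r (all mod 26).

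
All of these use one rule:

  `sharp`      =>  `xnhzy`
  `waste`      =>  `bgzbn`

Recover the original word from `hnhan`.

In sharp: s→x is +5, h→n is +6, a→h is +7, r→z is +8 — the shift increases by 1 each position. Letter i (0-indexed) is shifted by i+5, so successive shifts are 5, 6, 7, ….
Reversing it on hnhan: h−5=c, n−6=h, h−7=a, a−8=s, n−9=e.

chase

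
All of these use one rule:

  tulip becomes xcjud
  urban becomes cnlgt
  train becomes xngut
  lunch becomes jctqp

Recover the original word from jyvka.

lodge

t(19)→x(23) and u(20)→c(2) fit y≡5x+6 (mod 26); the inverse of 5 mod 26 is 21. Each letter's alphabet position (a=0..z=25) is mapped through 5·x+6 mod 26 — an affine cipher.
Undoing it on jyvka: j(9)→21·(9−6)≡11=l; y(24)→21·(24−6)≡14=o; v(21)→21·(21−6)≡3=d; k(10)→21·(10−6)≡6=g; a(0)→21·(0−6)≡4=e (all mod 26).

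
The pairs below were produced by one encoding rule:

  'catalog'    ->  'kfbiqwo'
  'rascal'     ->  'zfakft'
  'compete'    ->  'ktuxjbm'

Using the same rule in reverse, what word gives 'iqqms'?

Shifts by position in catalog: pos 0: c→k (+8), pos 1: a→f (+5), pos 2: t→b (+8), pos 3: a→i (+8), pos 4: l→q (+5), pos 5: o→w (+8) — repeating every 3. It's a Vigenère-style cipher with numeric key [8,5,8]: position i shifts by key[i mod 3].
Reversing it on iqqms: i−8=a, q−5=l, q−8=i, m−8=e, s−5=n.

alien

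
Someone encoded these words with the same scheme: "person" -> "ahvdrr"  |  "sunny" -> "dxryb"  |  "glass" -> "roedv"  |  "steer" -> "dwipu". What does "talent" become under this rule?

edppqx

Shifts by position in person: pos 0: p→a (+11), pos 1: e→h (+3), pos 2: r→v (+4), pos 3: s→d (+11), pos 4: o→r (+3), pos 5: n→r (+4) — repeating every 3. The shifts repeat in a cycle of length 3: positions 0,1,… shift by +11, +3, +4, then the pattern repeats.
For talent: t+11=e, a+3=d, l+4=p, e+11=p, n+3=q, t+4=x.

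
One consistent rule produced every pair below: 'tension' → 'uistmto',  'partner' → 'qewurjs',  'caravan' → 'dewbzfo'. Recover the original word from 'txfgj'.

The shifts repeat in a cycle of length 3: positions 0,1,… shift by +1, +4, +5, then the pattern repeats.
Reversing it on txfgj: t−1=s, x−4=t, f−5=a, g−1=f, j−4=f.

staff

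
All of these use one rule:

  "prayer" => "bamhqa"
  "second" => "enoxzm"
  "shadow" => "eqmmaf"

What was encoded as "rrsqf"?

fight

The shifts repeat in a cycle of length 2: positions 0,1,… shift by +12, +9, then the pattern repeats.
Reversing it on rrsqf: r−12=f, r−9=i, s−12=g, q−9=h, f−12=t.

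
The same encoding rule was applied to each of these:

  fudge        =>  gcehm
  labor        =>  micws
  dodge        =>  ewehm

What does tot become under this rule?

uwu

The shift depends on letter class: consonant f→g is +1, but vowel u→c is +8. Vowels shift forward by 8 and consonants shift forward by 1.
Applying it to tot: t(cons)+1=u, o(vowel)+8=w, t(cons)+1=u.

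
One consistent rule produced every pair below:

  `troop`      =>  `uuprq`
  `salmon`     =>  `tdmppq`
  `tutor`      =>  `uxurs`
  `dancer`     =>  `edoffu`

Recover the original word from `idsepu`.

A repeating key of period 2 is used — shifts +1, +3 over and over.
Undoing it on idsepu: i−1=h, d−3=a, s−1=r, e−3=b, p−1=o, u−3=r.

harbor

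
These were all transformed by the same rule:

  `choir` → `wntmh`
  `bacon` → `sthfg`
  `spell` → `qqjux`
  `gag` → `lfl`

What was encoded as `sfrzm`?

human

The output letters match the input read backwards, each shifted +5: choir reversed is riohc. The word is reversed, then every letter is shifted forward by 5.
Decoding sfrzm: shift back: s−5=n, f−5=a, r−5=m, z−5=u, m−5=h → namuh; then reverse → human.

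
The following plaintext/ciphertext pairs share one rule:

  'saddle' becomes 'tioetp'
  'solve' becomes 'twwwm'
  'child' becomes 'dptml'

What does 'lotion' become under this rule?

Shifts by position in saddle: pos 0: s→t (+1), pos 1: a→i (+8), pos 2: d→o (+11), pos 3: d→e (+1), pos 4: l→t (+8), pos 5: e→p (+11) — repeating every 3. The shifts repeat in a cycle of length 3: positions 0,1,… shift by +1, +8, +11, then the pattern repeats.
Applying it to lotion: l+1=m, o+8=w, t+11=e, i+1=j, o+8=w, n+11=y.

mwejwy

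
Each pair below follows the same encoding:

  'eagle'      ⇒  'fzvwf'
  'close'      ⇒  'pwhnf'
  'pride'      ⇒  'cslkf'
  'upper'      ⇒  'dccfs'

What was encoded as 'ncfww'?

spell

e(4)→f(5) and a(0)→z(25) fit y≡21x+25 (mod 26); the inverse of 21 mod 26 is 5. Each letter's alphabet position (a=0..z=25) is mapped through 21·x+25 mod 26 — an affine cipher.
Undoing it on ncfww: n(13)→5·(13−25)≡18=s; c(2)→5·(2−25)≡15=p; f(5)→5·(5−25)≡4=e; w(22)→5·(22−25)≡11=l; w(22)→5·(22−25)≡11=l (all mod 26).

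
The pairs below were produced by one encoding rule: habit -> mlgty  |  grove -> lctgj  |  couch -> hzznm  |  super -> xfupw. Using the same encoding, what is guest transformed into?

Shifts by position in habit: pos 0: h→m (+5), pos 1: a→l (+11), pos 2: b→g (+5), pos 3: i→t (+11) — repeating every 2. A repeating key of period 2 is used — shifts +5, +11 over and over.
Applying it to guest: g+5=l, u+11=f, e+5=j, s+11=d, t+5=y.

lfjdy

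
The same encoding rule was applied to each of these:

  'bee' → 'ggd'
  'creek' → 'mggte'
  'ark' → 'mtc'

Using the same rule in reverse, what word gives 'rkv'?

tip

The output letters match the input read backwards, each shifted +2: bee reversed is eeb. The word is reversed, then every letter is shifted forward by 2.
Reversing it on rkv: shift back: r−2=p, k−2=i, v−2=t → pit; then reverse → tip.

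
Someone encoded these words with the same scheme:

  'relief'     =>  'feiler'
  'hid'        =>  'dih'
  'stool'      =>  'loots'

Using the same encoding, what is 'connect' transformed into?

tcennoc

The output letters match the input read backwards: relief reversed is feiler. The word is simply reversed.
Applying it to connect: reverse → tcennoc.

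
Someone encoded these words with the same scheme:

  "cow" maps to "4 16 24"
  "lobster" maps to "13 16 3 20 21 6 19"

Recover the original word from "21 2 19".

tar

Each letter is replaced by its alphabet position (a=1..z=26) + 1.
Undoing it on 21 2 19: 21→(21−1)÷1=20=t, 2→(2−1)÷1=1=a, 19→(19−1)÷1=18=r.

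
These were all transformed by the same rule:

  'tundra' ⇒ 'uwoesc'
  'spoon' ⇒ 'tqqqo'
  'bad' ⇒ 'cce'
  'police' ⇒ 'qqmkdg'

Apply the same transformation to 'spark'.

tqcsl

The shift depends on letter class: consonant t→u is +1, but vowel u→w is +2. Vowels shift forward by 2 and consonants shift forward by 1.
On spark: s(cons)+1=t, p(cons)+1=q, a(vowel)+2=c, r(cons)+1=s, k(cons)+1=l.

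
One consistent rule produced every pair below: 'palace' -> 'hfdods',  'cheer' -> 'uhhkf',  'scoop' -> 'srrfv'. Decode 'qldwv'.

stain

Two steps: reverse the string, then apply a Caesar shift of +3.
Reversing it on qldwv: shift back: q−3=n, l−3=i, d−3=a, w−3=t, v−3=s → niats; then reverse → stain.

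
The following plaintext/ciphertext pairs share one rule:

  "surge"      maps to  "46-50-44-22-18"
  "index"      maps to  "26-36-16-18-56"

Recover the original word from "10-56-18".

axe

s(#19)→46 and u(#21)→50: differences scale by 2, so n = 2·pos + 8. The formula is n = 2×(alphabet index, a=1) + 8.
Reversing it on 10-56-18: 10→(10−8)÷2=1=a, 56→(56−8)÷2=24=x, 18→(18−8)÷2=5=e.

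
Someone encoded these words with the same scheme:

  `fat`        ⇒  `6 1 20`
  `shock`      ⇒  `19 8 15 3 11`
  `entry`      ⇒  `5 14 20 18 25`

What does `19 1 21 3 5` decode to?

f is letter #6 and maps to 6: an offset of 0. Each letter is replaced by its alphabet position (a=1, b=2, …, z=26).
Decoding 19 1 21 3 5: 19=s, 1=a, 21=u, 3=c, 5=e.

sauce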